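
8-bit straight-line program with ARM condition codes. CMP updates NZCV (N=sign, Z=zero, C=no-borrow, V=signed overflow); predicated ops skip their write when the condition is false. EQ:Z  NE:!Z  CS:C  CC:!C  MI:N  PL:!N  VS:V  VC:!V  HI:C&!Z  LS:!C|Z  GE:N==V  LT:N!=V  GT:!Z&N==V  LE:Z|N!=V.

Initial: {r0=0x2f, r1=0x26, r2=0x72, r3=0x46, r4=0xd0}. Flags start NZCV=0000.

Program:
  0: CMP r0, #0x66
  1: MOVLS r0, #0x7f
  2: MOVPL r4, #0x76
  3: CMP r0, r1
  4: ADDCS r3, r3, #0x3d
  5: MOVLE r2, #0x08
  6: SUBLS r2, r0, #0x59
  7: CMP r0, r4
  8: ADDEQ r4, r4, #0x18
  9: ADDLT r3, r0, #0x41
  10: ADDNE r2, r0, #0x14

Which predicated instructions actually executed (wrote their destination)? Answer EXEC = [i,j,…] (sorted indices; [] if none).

0: ✓ CMP  NZCV=1000
1: ✓ MOVLS  r0←0x7f
2: · MOVPL
3: ✓ CMP  NZCV=0010
4: ✓ ADDCS  r3←0x83
5: · MOVLE
6: · SUBLS
7: ✓ CMP  NZCV=1001
8: · ADDEQ
9: · ADDLT
10: ✓ ADDNE  r2←0x93

EXEC = [1,4,10]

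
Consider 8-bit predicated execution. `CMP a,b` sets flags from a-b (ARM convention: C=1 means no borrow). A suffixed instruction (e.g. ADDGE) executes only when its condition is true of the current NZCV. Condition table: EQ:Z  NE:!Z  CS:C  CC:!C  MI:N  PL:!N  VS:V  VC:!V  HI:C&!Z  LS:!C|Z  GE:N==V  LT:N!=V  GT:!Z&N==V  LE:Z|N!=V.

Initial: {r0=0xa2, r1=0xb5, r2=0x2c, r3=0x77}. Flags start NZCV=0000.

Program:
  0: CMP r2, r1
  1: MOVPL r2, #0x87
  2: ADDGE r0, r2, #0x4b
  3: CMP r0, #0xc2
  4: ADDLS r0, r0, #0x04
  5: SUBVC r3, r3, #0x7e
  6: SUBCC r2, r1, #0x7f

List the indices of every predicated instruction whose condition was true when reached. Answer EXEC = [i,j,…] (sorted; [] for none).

0: ✓ CMP  NZCV=0000
1: ✓ MOVPL  r2←0x87
2: ✓ ADDGE  r0←0xd2
3: ✓ CMP  NZCV=0010
4: · ADDLS
5: ✓ SUBVC  r3←0xf9
6: · SUBCC

EXEC = [1,2,5]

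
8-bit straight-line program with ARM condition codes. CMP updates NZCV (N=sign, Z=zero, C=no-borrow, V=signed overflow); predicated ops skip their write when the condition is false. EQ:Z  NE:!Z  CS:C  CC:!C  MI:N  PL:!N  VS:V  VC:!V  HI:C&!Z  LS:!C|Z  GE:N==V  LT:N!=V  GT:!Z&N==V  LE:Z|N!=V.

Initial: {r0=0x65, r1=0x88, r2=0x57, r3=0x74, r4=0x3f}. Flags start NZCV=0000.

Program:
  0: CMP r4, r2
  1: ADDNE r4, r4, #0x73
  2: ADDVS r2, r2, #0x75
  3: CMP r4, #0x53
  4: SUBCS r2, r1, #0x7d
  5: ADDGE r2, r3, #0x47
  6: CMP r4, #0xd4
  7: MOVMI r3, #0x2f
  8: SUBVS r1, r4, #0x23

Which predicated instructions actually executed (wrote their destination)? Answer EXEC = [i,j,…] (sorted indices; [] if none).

[0] flags=1000 → (cmp)
[1] flags=1000 NE?T → r4=0xb2
[2] flags=1000 VS?F → skip
[3] flags=0011 → (cmp)
[4] flags=0011 CS?T → r2=0x0b
[5] flags=0011 GE?F → skip
[6] flags=1000 → (cmp)
[7] flags=1000 MI?T → r3=0x2f
[8] flags=1000 VS?F → skip

EXEC = [1,4,7]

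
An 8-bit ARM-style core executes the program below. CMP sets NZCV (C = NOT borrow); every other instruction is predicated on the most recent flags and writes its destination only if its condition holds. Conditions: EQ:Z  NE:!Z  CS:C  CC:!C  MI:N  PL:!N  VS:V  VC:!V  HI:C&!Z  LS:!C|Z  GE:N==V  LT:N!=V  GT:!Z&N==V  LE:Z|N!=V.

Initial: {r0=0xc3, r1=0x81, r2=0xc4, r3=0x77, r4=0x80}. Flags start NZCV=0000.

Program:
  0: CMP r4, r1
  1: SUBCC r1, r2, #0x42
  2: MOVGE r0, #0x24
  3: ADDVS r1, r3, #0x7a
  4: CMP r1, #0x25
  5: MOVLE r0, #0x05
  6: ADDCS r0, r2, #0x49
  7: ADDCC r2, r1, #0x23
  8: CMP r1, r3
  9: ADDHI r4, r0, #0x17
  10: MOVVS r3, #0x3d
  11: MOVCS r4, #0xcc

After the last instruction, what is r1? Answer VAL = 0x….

VAL = 0x82

[0] flags=1000 → (cmp)
[1] flags=1000 CC?T → r1=0x82
[2] flags=1000 GE?F → skip
[3] flags=1000 VS?F → skip
[4] flags=0011 → (cmp)
[5] flags=0011 LE?T → r0=0x05
[6] flags=0011 CS?T → r0=0x0d
[7] flags=0011 CC?F → skip
[8] flags=0011 → (cmp)
[9] flags=0011 HI?T → r4=0x24
[10] flags=0011 VS?T → r3=0x3d
[11] flags=0011 CS?T → r4=0xcc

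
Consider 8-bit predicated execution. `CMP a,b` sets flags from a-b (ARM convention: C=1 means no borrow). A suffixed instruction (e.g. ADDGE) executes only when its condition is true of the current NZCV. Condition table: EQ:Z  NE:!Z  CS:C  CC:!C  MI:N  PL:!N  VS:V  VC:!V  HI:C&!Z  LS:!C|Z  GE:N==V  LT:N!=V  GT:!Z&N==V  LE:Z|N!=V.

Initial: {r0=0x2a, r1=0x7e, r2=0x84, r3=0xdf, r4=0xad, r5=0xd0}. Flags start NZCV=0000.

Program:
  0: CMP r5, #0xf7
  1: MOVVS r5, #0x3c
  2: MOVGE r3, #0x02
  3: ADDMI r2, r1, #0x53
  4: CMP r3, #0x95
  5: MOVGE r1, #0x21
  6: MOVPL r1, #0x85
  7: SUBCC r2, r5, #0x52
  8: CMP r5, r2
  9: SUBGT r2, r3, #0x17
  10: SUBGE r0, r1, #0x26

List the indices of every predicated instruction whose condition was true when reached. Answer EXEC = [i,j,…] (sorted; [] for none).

0: ✓ CMP  NZCV=1000
1: · MOVVS
2: · MOVGE
3: ✓ ADDMI  r2←0xd1
4: ✓ CMP  NZCV=0010
5: ✓ MOVGE  r1←0x21
6: ✓ MOVPL  r1←0x85
7: · SUBCC
8: ✓ CMP  NZCV=1000
9: · SUBGT
10: · SUBGE

EXEC = [3,5,6]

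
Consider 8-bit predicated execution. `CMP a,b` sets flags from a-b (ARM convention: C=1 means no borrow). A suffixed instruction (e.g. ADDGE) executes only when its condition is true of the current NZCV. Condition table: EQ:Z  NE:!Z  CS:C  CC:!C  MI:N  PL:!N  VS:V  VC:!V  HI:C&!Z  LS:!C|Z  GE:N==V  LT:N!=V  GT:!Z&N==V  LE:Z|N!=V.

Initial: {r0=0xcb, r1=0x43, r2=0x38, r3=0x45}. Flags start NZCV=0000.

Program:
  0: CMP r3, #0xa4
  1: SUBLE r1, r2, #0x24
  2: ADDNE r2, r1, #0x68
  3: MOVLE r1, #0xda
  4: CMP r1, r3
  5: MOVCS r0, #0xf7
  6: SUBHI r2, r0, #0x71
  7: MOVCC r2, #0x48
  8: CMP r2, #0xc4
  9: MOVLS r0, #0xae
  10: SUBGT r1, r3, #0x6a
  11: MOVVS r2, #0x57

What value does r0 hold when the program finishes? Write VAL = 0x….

[0] flags=1001 → (cmp)
[1] flags=1001 LE?F → skip
[2] flags=1001 NE?T → r2=0xab
[3] flags=1001 LE?F → skip
[4] flags=1000 → (cmp)
[5] flags=1000 CS?F → skip
[6] flags=1000 HI?F → skip
[7] flags=1000 CC?T → r2=0x48
[8] flags=1001 → (cmp)
[9] flags=1001 LS?T → r0=0xae
[10] flags=1001 GT?T → r1=0xdb
[11] flags=1001 VS?T → r2=0x57

VAL = 0xae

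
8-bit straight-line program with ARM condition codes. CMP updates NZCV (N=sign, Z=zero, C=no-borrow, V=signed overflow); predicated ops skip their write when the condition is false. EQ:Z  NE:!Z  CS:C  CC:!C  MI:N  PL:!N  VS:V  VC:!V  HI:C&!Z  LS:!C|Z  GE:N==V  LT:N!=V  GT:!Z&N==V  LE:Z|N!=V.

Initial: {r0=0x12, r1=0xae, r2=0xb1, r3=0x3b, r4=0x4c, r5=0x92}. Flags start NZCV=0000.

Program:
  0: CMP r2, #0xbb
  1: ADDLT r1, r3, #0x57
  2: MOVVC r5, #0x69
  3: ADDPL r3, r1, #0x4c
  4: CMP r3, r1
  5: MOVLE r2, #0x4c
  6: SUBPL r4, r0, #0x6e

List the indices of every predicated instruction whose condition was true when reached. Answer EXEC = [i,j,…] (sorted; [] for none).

EXEC = [1,2]

0: ✓ CMP  NZCV=1000
1: ✓ ADDLT  r1←0x92
2: ✓ MOVVC  r5←0x69
3: · ADDPL
4: ✓ CMP  NZCV=1001
5: · MOVLE
6: · SUBPL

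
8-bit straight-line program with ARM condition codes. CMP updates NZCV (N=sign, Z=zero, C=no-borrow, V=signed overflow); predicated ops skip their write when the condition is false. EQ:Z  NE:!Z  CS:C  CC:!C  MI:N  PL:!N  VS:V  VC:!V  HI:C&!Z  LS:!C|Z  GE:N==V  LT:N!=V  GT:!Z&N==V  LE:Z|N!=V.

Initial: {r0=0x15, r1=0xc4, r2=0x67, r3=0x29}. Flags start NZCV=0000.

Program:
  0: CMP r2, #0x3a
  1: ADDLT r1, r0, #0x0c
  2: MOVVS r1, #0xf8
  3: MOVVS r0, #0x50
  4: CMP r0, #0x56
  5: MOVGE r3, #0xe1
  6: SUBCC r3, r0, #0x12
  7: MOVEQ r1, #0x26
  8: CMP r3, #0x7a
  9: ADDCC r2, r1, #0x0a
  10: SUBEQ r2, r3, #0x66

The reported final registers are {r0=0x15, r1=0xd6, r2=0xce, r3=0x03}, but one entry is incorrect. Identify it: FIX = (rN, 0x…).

[0] flags=0010 → (cmp)
[1] flags=0010 LT?F → skip
[2] flags=0010 VS?F → skip
[3] flags=0010 VS?F → skip
[4] flags=1000 → (cmp)
[5] flags=1000 GE?F → skip
[6] flags=1000 CC?T → r3=0x03
[7] flags=1000 EQ?F → skip
[8] flags=1000 → (cmp)
[9] flags=1000 CC?T → r2=0xce
[10] flags=1000 EQ?F → skip

FIX = (r1, 0xc4)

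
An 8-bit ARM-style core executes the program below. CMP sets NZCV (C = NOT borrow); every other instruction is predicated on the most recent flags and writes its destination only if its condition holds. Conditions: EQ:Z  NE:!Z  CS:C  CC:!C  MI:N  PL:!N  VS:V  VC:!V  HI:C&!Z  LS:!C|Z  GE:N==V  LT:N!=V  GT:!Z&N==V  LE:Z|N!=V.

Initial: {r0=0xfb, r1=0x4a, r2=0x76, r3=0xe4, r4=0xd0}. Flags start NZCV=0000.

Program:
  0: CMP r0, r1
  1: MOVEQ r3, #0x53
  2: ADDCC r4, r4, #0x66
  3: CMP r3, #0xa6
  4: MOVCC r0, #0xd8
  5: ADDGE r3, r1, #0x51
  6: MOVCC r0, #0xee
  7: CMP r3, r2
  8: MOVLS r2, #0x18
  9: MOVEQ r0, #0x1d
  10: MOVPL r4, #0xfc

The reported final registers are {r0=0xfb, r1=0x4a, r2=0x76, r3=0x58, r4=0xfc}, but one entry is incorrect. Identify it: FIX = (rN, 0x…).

[0] flags=1010 → (cmp)
[1] flags=1010 EQ?F → skip
[2] flags=1010 CC?F → skip
[3] flags=0010 → (cmp)
[4] flags=0010 CC?F → skip
[5] flags=0010 GE?T → r3=0x9b
[6] flags=0010 CC?F → skip
[7] flags=0011 → (cmp)
[8] flags=0011 LS?F → skip
[9] flags=0011 EQ?F → skip
[10] flags=0011 PL?T → r4=0xfc

FIX = (r3, 0x9b)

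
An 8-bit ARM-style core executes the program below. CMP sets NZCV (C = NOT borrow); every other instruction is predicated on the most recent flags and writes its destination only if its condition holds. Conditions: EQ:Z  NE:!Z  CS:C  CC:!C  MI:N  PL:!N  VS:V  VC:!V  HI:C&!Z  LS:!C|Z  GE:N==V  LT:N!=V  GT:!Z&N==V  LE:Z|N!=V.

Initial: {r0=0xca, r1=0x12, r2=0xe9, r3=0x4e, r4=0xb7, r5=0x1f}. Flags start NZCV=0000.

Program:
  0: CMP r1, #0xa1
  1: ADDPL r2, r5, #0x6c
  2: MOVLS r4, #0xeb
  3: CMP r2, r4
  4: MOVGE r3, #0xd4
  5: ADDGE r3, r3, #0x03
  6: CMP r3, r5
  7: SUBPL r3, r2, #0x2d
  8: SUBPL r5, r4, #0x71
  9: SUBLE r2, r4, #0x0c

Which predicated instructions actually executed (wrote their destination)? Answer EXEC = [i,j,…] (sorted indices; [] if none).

EXEC = [1,2,7,8]

0: ✓ CMP  NZCV=0000
1: ✓ ADDPL  r2←0x8b
2: ✓ MOVLS  r4←0xeb
3: ✓ CMP  NZCV=1000
4: · MOVGE
5: · ADDGE
6: ✓ CMP  NZCV=0010
7: ✓ SUBPL  r3←0x5e
8: ✓ SUBPL  r5←0x7a
9: · SUBLE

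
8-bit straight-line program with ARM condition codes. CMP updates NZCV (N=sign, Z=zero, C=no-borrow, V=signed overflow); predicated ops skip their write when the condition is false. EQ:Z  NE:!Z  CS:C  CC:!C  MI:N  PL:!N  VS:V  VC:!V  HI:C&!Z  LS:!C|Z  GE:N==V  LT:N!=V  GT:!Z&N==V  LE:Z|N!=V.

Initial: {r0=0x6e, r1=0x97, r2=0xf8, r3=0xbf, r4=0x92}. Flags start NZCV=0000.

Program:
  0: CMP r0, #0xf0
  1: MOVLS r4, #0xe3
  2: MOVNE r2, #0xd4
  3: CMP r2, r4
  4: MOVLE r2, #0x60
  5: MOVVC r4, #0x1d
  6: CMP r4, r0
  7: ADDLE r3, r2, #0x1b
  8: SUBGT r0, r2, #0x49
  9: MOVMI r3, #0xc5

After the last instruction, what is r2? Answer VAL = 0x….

VAL = 0x60

[0] flags=0000 → (cmp)
[1] flags=0000 LS?T → r4=0xe3
[2] flags=0000 NE?T → r2=0xd4
[3] flags=1000 → (cmp)
[4] flags=1000 LE?T → r2=0x60
[5] flags=1000 VC?T → r4=0x1d
[6] flags=1000 → (cmp)
[7] flags=1000 LE?T → r3=0x7b
[8] flags=1000 GT?F → skip
[9] flags=1000 MI?T → r3=0xc5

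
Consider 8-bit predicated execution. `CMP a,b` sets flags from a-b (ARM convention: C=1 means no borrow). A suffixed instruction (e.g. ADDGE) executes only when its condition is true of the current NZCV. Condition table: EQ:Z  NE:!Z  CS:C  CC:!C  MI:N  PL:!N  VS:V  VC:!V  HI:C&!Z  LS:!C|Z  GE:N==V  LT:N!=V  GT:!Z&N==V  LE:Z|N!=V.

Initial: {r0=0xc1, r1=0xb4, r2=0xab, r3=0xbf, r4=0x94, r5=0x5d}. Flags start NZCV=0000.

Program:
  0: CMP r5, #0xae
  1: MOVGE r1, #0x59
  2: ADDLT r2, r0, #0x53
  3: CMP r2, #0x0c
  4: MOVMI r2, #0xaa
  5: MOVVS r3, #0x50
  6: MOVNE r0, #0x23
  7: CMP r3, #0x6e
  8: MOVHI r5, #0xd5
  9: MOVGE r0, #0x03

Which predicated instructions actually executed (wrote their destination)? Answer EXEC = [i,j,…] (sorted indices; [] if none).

0: ✓ CMP  NZCV=1001
1: ✓ MOVGE  r1←0x59
2: · ADDLT
3: ✓ CMP  NZCV=1010
4: ✓ MOVMI  r2←0xaa
5: · MOVVS
6: ✓ MOVNE  r0←0x23
7: ✓ CMP  NZCV=0011
8: ✓ MOVHI  r5←0xd5
9: · MOVGE

EXEC = [1,4,6,8]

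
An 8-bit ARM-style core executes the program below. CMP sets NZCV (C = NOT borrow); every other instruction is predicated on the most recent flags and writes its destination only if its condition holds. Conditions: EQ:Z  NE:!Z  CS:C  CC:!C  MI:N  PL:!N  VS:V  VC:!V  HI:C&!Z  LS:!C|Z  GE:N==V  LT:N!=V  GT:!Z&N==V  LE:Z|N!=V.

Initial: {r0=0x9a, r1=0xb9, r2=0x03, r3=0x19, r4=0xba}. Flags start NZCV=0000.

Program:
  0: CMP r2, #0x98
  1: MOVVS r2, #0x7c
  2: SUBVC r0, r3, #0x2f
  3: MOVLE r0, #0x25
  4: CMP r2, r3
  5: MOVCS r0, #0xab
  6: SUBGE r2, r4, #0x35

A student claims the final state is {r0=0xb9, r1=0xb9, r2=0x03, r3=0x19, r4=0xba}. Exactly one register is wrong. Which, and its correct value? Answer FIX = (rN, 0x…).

0: ✓ CMP  NZCV=0000
1: · MOVVS
2: ✓ SUBVC  r0←0xea
3: · MOVLE
4: ✓ CMP  NZCV=1000
5: · MOVCS
6: · SUBGE

FIX = (r0, 0xea)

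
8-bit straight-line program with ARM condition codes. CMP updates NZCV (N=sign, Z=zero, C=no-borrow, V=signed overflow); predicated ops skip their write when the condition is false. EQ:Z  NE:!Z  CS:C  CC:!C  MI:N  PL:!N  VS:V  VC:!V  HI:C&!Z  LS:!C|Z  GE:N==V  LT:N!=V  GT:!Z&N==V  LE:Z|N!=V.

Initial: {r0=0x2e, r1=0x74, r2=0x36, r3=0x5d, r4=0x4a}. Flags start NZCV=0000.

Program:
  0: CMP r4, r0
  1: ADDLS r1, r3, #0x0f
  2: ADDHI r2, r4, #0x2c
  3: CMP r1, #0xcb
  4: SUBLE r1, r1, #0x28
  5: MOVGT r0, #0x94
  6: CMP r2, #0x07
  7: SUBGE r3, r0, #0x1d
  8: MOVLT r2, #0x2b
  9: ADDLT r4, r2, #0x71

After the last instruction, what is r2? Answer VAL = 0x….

VAL = 0x76

[0] flags=0010 → (cmp)
[1] flags=0010 LS?F → skip
[2] flags=0010 HI?T → r2=0x76
[3] flags=1001 → (cmp)
[4] flags=1001 LE?F → skip
[5] flags=1001 GT?T → r0=0x94
[6] flags=0010 → (cmp)
[7] flags=0010 GE?T → r3=0x77
[8] flags=0010 LT?F → skip
[9] flags=0010 LT?F → skip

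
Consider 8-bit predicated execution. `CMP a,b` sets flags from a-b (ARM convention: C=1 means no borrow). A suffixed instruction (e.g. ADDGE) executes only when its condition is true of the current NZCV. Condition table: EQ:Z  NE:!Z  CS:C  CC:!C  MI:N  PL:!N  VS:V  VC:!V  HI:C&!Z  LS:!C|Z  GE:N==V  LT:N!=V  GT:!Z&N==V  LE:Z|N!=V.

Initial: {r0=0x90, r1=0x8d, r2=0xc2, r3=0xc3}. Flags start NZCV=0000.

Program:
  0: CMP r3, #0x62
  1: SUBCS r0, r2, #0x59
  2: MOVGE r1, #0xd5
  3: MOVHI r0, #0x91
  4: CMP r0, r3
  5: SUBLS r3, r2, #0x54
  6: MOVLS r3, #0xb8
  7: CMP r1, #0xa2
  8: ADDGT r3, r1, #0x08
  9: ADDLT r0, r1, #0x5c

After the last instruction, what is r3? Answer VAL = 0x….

0: ✓ CMP  NZCV=0011
1: ✓ SUBCS  r0←0x69
2: · MOVGE
3: ✓ MOVHI  r0←0x91
4: ✓ CMP  NZCV=1000
5: ✓ SUBLS  r3←0x6e
6: ✓ MOVLS  r3←0xb8
7: ✓ CMP  NZCV=1000
8: · ADDGT
9: ✓ ADDLT  r0←0xe9

VAL = 0xb8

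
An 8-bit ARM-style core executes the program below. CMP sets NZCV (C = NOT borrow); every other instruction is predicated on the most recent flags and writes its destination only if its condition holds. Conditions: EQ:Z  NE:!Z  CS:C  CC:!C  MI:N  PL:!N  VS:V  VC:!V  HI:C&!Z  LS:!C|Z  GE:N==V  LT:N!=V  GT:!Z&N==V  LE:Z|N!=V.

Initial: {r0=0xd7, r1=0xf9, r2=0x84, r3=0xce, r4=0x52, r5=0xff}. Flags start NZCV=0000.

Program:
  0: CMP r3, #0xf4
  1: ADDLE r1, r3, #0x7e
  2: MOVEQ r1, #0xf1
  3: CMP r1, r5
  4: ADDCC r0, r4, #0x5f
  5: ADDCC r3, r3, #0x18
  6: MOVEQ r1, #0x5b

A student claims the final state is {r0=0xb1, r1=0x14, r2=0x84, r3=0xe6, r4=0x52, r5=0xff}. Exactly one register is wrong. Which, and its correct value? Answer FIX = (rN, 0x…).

[0] flags=1000 → (cmp)
[1] flags=1000 LE?T → r1=0x4c
[2] flags=1000 EQ?F → skip
[3] flags=0000 → (cmp)
[4] flags=0000 CC?T → r0=0xb1
[5] flags=0000 CC?T → r3=0xe6
[6] flags=0000 EQ?F → skip

FIX = (r1, 0x4c)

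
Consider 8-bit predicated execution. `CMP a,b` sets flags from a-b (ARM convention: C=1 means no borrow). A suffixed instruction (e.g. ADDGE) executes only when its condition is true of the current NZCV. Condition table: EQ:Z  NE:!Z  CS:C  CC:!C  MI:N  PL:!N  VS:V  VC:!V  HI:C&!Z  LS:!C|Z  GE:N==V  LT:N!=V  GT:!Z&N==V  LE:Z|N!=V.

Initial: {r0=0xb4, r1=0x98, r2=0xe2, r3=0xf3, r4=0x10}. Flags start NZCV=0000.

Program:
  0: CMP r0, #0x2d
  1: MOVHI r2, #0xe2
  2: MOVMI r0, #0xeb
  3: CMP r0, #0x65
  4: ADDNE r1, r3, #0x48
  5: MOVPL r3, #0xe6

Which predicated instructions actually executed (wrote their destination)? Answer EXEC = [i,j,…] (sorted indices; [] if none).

[0] flags=1010 → (cmp)
[1] flags=1010 HI?T → r2=0xe2
[2] flags=1010 MI?T → r0=0xeb
[3] flags=1010 → (cmp)
[4] flags=1010 NE?T → r1=0x3b
[5] flags=1010 PL?F → skip

EXEC = [1,2,4]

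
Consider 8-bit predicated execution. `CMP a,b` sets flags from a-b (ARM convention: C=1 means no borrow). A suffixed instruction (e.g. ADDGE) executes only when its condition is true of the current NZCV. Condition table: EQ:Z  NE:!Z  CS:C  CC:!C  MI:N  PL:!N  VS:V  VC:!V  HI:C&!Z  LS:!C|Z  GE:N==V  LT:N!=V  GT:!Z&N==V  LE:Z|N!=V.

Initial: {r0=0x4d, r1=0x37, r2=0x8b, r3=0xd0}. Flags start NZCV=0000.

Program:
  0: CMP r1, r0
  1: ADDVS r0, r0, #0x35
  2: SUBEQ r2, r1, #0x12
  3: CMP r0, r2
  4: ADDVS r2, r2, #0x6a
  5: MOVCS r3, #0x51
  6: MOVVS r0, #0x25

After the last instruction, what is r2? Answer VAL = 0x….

0: ✓ CMP  NZCV=1000
1: · ADDVS
2: · SUBEQ
3: ✓ CMP  NZCV=1001
4: ✓ ADDVS  r2←0xf5
5: · MOVCS
6: ✓ MOVVS  r0←0x25

VAL = 0xf5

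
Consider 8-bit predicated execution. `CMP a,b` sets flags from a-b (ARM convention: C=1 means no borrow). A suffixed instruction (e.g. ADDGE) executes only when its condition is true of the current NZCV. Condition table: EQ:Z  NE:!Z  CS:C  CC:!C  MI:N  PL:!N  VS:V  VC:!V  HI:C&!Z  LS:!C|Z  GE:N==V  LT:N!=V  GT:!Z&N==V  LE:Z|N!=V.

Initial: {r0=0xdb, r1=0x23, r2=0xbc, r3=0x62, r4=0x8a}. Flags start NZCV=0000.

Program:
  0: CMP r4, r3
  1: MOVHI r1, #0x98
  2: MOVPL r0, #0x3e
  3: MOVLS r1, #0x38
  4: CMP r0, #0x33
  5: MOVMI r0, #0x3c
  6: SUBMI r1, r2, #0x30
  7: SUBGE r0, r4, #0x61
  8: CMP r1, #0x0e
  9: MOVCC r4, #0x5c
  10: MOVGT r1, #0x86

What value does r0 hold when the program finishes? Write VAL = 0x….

0: ✓ CMP  NZCV=0011
1: ✓ MOVHI  r1←0x98
2: ✓ MOVPL  r0←0x3e
3: · MOVLS
4: ✓ CMP  NZCV=0010
5: · MOVMI
6: · SUBMI
7: ✓ SUBGE  r0←0x29
8: ✓ CMP  NZCV=1010
9: · MOVCC
10: · MOVGT

VAL = 0x29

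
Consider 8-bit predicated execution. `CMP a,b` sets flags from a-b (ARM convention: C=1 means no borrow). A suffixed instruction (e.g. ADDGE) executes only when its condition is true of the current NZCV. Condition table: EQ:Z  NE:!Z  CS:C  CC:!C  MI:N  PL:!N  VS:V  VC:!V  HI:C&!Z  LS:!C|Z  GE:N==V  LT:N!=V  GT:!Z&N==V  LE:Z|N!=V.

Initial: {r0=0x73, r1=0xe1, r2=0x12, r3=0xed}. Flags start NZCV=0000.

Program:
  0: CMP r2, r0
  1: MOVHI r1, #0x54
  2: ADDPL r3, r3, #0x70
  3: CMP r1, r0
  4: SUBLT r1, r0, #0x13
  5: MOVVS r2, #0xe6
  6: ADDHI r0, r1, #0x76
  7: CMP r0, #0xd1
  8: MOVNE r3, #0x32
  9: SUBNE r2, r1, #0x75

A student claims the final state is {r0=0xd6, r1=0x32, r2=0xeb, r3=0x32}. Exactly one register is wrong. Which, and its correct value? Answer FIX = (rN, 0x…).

FIX = (r1, 0x60)

[0] flags=1000 → (cmp)
[1] flags=1000 HI?F → skip
[2] flags=1000 PL?F → skip
[3] flags=0011 → (cmp)
[4] flags=0011 LT?T → r1=0x60
[5] flags=0011 VS?T → r2=0xe6
[6] flags=0011 HI?T → r0=0xd6
[7] flags=0010 → (cmp)
[8] flags=0010 NE?T → r3=0x32
[9] flags=0010 NE?T → r2=0xeb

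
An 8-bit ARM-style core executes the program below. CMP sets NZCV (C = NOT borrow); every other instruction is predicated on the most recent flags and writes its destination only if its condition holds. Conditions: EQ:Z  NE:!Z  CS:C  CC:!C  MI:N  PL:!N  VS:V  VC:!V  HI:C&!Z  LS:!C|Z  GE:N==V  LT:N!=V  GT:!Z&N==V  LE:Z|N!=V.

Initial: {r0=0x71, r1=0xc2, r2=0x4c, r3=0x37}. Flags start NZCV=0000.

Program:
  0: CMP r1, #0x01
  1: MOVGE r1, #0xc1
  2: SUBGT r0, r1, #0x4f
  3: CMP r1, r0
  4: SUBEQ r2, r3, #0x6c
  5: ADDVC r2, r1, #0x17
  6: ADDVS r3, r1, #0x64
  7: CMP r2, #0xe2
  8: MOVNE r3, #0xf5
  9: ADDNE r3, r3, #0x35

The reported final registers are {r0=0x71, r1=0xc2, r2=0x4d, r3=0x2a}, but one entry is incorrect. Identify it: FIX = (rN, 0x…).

FIX = (r2, 0x4c)

0: ✓ CMP  NZCV=1010
1: · MOVGE
2: · SUBGT
3: ✓ CMP  NZCV=0011
4: · SUBEQ
5: · ADDVC
6: ✓ ADDVS  r3←0x26
7: ✓ CMP  NZCV=0000
8: ✓ MOVNE  r3←0xf5
9: ✓ ADDNE  r3←0x2a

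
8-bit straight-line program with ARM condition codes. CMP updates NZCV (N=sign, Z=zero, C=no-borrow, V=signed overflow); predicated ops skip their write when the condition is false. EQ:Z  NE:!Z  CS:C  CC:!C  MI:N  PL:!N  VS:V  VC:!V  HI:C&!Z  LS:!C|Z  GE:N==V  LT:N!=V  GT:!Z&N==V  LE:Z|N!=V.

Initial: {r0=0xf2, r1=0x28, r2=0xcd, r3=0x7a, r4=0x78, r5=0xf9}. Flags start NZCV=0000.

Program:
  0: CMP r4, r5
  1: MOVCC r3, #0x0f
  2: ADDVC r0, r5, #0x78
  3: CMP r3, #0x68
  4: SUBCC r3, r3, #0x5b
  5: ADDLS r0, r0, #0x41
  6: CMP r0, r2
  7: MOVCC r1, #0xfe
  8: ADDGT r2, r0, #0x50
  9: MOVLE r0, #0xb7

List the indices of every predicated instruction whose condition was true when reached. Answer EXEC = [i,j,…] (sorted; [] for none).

EXEC = [1,2,4,5,7,9]

0: ✓ CMP  NZCV=0000
1: ✓ MOVCC  r3←0x0f
2: ✓ ADDVC  r0←0x71
3: ✓ CMP  NZCV=1000
4: ✓ SUBCC  r3←0xb4
5: ✓ ADDLS  r0←0xb2
6: ✓ CMP  NZCV=1000
7: ✓ MOVCC  r1←0xfe
8: · ADDGT
9: ✓ MOVLE  r0←0xb7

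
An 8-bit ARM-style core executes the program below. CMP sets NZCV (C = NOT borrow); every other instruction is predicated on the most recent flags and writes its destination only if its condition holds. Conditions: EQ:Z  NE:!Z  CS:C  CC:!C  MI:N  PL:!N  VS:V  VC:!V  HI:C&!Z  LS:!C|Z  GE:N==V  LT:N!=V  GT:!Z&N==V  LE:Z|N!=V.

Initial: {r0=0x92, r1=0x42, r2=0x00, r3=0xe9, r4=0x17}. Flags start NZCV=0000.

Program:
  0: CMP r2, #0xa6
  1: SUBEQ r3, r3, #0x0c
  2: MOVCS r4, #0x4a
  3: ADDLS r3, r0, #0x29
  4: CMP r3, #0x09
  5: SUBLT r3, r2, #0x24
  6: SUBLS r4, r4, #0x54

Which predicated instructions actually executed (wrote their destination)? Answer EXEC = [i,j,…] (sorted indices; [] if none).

EXEC = [3,5]

[0] flags=0000 → (cmp)
[1] flags=0000 EQ?F → skip
[2] flags=0000 CS?F → skip
[3] flags=0000 LS?T → r3=0xbb
[4] flags=1010 → (cmp)
[5] flags=1010 LT?T → r3=0xdc
[6] flags=1010 LS?F → skip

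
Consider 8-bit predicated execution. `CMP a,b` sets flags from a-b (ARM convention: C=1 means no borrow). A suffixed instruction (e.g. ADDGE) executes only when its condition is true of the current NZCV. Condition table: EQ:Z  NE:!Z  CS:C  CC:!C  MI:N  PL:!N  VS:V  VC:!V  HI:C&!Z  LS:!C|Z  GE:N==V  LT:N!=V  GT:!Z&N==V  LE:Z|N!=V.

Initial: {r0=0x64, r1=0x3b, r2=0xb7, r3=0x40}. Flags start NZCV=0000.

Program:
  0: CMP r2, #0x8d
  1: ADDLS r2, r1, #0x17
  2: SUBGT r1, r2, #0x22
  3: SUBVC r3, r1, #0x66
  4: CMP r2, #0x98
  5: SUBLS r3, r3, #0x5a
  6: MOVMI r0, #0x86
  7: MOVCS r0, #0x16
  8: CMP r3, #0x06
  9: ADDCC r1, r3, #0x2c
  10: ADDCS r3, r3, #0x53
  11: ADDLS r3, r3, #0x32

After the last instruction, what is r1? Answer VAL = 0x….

0: ✓ CMP  NZCV=0010
1: · ADDLS
2: ✓ SUBGT  r1←0x95
3: ✓ SUBVC  r3←0x2f
4: ✓ CMP  NZCV=0010
5: · SUBLS
6: · MOVMI
7: ✓ MOVCS  r0←0x16
8: ✓ CMP  NZCV=0010
9: · ADDCC
10: ✓ ADDCS  r3←0x82
11: · ADDLS

VAL = 0x95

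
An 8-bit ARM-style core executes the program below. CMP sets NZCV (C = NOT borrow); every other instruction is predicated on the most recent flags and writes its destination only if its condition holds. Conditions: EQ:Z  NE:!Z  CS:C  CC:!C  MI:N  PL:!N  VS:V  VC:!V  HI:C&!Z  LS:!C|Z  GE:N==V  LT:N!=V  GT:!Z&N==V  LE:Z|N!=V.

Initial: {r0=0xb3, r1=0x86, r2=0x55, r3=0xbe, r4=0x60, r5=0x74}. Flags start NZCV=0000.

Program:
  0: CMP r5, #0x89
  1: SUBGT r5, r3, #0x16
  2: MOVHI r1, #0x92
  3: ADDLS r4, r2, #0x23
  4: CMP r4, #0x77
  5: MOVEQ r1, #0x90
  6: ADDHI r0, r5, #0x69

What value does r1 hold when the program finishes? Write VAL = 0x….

VAL = 0x86

[0] flags=1001 → (cmp)
[1] flags=1001 GT?T → r5=0xa8
[2] flags=1001 HI?F → skip
[3] flags=1001 LS?T → r4=0x78
[4] flags=0010 → (cmp)
[5] flags=0010 EQ?F → skip
[6] flags=0010 HI?T → r0=0x11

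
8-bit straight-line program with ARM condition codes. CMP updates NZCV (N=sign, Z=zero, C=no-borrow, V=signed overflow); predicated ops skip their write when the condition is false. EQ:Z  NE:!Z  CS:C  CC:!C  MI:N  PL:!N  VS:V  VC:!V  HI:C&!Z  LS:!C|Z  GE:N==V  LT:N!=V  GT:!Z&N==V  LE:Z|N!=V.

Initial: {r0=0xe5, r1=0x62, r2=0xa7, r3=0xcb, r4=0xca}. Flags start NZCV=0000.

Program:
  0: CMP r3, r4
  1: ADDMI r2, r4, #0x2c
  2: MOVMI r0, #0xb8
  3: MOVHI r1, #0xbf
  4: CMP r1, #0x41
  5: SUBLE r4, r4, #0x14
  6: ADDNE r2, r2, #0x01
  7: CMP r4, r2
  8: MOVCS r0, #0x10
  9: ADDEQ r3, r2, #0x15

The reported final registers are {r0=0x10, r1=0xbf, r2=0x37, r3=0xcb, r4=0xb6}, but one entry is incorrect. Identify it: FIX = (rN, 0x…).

0: ✓ CMP  NZCV=0010
1: · ADDMI
2: · MOVMI
3: ✓ MOVHI  r1←0xbf
4: ✓ CMP  NZCV=0011
5: ✓ SUBLE  r4←0xb6
6: ✓ ADDNE  r2←0xa8
7: ✓ CMP  NZCV=0010
8: ✓ MOVCS  r0←0x10
9: · ADDEQ

FIX = (r2, 0xa8)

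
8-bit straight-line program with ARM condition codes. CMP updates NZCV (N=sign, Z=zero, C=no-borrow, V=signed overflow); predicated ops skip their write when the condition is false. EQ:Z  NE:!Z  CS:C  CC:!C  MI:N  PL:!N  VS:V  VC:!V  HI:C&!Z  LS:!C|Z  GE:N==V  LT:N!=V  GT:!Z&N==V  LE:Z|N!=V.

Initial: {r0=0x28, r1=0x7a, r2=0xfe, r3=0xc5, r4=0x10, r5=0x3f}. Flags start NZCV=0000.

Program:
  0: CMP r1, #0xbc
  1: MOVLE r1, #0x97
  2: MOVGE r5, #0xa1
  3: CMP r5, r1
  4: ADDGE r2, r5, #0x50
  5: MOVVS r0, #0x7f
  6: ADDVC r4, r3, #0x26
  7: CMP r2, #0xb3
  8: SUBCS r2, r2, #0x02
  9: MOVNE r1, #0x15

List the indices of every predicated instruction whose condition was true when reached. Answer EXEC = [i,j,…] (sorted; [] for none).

EXEC = [2,5,8,9]

0: ✓ CMP  NZCV=1001
1: · MOVLE
2: ✓ MOVGE  r5←0xa1
3: ✓ CMP  NZCV=0011
4: · ADDGE
5: ✓ MOVVS  r0←0x7f
6: · ADDVC
7: ✓ CMP  NZCV=0010
8: ✓ SUBCS  r2←0xfc
9: ✓ MOVNE  r1←0x15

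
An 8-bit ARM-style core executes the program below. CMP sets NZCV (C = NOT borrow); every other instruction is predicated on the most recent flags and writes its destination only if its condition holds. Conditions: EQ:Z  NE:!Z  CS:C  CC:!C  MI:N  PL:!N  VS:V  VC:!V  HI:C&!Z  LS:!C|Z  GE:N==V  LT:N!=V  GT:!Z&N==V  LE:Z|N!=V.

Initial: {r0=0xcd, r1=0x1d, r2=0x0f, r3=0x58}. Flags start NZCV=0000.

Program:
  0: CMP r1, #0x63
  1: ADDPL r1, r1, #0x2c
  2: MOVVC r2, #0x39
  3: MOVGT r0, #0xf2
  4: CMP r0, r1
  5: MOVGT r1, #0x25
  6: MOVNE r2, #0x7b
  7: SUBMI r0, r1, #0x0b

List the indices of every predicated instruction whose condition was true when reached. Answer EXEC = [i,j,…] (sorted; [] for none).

EXEC = [2,6,7]

0: ✓ CMP  NZCV=1000
1: · ADDPL
2: ✓ MOVVC  r2←0x39
3: · MOVGT
4: ✓ CMP  NZCV=1010
5: · MOVGT
6: ✓ MOVNE  r2←0x7b
7: ✓ SUBMI  r0←0x12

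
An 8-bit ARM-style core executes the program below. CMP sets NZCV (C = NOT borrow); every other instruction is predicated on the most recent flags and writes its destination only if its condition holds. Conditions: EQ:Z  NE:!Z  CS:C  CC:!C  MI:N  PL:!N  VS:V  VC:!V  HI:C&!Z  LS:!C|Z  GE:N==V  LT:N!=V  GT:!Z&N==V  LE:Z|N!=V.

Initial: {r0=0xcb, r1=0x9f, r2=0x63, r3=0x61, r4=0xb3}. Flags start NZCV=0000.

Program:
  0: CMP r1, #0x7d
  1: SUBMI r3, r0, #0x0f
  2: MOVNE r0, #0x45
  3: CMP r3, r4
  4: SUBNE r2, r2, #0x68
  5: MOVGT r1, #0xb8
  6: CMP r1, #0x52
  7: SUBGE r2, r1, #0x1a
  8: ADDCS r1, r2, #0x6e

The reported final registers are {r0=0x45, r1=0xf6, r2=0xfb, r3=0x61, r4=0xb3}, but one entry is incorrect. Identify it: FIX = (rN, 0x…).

[0] flags=0011 → (cmp)
[1] flags=0011 MI?F → skip
[2] flags=0011 NE?T → r0=0x45
[3] flags=1001 → (cmp)
[4] flags=1001 NE?T → r2=0xfb
[5] flags=1001 GT?T → r1=0xb8
[6] flags=0011 → (cmp)
[7] flags=0011 GE?F → skip
[8] flags=0011 CS?T → r1=0x69

FIX = (r1, 0x69)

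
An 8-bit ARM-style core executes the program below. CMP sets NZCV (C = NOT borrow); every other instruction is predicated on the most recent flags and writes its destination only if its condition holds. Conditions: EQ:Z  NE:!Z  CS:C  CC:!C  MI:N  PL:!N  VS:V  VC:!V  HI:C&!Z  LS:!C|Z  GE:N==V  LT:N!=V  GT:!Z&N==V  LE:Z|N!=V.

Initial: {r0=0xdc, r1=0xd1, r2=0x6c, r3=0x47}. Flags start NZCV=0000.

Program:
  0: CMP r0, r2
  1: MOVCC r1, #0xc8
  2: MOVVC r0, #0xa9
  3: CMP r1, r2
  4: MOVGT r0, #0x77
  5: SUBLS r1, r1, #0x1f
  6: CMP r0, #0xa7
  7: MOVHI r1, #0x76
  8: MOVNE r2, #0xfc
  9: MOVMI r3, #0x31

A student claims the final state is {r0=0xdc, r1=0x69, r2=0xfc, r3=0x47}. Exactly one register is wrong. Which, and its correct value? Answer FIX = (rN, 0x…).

FIX = (r1, 0x76)

[0] flags=0011 → (cmp)
[1] flags=0011 CC?F → skip
[2] flags=0011 VC?F → skip
[3] flags=0011 → (cmp)
[4] flags=0011 GT?F → skip
[5] flags=0011 LS?F → skip
[6] flags=0010 → (cmp)
[7] flags=0010 HI?T → r1=0x76
[8] flags=0010 NE?T → r2=0xfc
[9] flags=0010 MI?F → skip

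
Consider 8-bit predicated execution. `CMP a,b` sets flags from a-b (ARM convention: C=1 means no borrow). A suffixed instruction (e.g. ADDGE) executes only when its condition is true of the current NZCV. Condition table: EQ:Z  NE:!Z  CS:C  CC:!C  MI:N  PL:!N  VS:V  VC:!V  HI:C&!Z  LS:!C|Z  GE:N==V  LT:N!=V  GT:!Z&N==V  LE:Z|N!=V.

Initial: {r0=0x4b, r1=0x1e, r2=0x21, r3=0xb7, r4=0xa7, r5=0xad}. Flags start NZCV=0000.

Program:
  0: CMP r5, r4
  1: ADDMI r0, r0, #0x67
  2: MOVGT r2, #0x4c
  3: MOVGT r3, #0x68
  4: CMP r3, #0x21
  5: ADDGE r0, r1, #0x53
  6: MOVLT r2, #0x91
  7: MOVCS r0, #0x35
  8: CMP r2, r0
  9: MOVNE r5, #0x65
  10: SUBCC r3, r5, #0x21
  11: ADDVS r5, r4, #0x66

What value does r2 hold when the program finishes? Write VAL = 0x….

[0] flags=0010 → (cmp)
[1] flags=0010 MI?F → skip
[2] flags=0010 GT?T → r2=0x4c
[3] flags=0010 GT?T → r3=0x68
[4] flags=0010 → (cmp)
[5] flags=0010 GE?T → r0=0x71
[6] flags=0010 LT?F → skip
[7] flags=0010 CS?T → r0=0x35
[8] flags=0010 → (cmp)
[9] flags=0010 NE?T → r5=0x65
[10] flags=0010 CC?F → skip
[11] flags=0010 VS?F → skip

VAL = 0x4c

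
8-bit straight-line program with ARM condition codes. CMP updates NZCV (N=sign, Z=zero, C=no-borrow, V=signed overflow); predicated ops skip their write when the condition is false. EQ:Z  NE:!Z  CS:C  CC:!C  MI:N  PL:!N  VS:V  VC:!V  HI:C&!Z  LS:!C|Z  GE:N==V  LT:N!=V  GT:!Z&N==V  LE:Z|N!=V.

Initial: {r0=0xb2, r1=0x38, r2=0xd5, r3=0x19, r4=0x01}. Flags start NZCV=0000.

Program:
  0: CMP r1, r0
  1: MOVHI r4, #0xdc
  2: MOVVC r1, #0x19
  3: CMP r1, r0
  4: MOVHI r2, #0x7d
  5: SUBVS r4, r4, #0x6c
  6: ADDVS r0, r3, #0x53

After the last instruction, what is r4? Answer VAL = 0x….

0: ✓ CMP  NZCV=1001
1: · MOVHI
2: · MOVVC
3: ✓ CMP  NZCV=1001
4: · MOVHI
5: ✓ SUBVS  r4←0x95
6: ✓ ADDVS  r0←0x6c

VAL = 0x95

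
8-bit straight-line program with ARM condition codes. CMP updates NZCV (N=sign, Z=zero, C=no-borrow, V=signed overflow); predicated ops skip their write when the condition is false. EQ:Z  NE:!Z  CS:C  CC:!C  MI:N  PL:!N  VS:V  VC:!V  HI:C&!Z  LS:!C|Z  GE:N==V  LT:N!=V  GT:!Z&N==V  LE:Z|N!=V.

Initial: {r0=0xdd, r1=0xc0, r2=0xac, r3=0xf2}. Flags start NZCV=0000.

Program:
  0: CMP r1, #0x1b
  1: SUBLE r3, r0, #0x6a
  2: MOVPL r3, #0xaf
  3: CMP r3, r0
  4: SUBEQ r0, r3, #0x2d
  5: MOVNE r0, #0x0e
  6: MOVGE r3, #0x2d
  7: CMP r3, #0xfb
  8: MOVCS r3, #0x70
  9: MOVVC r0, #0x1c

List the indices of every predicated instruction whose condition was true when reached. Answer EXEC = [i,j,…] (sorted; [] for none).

0: ✓ CMP  NZCV=1010
1: ✓ SUBLE  r3←0x73
2: · MOVPL
3: ✓ CMP  NZCV=1001
4: · SUBEQ
5: ✓ MOVNE  r0←0x0e
6: ✓ MOVGE  r3←0x2d
7: ✓ CMP  NZCV=0000
8: · MOVCS
9: ✓ MOVVC  r0←0x1c

EXEC = [1,5,6,9]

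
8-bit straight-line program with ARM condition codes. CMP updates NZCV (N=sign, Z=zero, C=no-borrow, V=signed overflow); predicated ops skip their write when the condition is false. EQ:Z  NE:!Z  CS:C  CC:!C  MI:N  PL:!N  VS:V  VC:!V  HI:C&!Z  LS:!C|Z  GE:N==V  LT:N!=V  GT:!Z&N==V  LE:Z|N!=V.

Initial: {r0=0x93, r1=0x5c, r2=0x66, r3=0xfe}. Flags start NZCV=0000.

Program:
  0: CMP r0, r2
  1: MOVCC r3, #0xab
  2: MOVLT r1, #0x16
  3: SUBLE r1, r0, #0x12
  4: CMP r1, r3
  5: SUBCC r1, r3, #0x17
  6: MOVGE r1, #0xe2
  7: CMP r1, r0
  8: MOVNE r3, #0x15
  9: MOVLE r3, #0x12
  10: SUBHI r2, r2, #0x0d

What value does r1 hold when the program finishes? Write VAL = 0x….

VAL = 0xe7

[0] flags=0011 → (cmp)
[1] flags=0011 CC?F → skip
[2] flags=0011 LT?T → r1=0x16
[3] flags=0011 LE?T → r1=0x81
[4] flags=1000 → (cmp)
[5] flags=1000 CC?T → r1=0xe7
[6] flags=1000 GE?F → skip
[7] flags=0010 → (cmp)
[8] flags=0010 NE?T → r3=0x15
[9] flags=0010 LE?F → skip
[10] flags=0010 HI?T → r2=0x59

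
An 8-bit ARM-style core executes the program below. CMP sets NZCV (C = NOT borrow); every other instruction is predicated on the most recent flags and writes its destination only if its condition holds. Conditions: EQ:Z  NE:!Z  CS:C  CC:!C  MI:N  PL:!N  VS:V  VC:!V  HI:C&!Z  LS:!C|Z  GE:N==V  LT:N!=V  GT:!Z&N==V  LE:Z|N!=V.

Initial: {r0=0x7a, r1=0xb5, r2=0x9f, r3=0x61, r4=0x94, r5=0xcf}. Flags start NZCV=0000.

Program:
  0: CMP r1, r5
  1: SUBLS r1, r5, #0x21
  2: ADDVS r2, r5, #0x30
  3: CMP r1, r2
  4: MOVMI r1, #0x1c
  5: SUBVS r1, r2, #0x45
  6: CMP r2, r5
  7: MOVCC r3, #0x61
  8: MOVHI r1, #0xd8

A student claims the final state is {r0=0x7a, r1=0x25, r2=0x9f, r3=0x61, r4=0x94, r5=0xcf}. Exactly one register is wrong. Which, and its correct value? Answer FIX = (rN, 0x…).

FIX = (r1, 0xae)

[0] flags=1000 → (cmp)
[1] flags=1000 LS?T → r1=0xae
[2] flags=1000 VS?F → skip
[3] flags=0010 → (cmp)
[4] flags=0010 MI?F → skip
[5] flags=0010 VS?F → skip
[6] flags=1000 → (cmp)
[7] flags=1000 CC?T → r3=0x61
[8] flags=1000 HI?F → skip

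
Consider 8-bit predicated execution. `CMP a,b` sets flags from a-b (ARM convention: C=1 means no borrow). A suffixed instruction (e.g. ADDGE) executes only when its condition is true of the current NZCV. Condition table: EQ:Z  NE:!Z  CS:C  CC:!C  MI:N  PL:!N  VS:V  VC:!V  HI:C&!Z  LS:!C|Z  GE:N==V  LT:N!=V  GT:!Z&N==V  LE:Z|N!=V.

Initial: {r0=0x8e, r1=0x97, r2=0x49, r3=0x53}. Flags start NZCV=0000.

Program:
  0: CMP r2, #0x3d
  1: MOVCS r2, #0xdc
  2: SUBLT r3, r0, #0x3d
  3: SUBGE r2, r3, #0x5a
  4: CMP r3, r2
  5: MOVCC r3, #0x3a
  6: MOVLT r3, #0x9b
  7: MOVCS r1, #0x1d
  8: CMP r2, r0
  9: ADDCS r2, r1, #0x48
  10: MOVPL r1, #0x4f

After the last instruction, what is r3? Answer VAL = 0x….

0: ✓ CMP  NZCV=0010
1: ✓ MOVCS  r2←0xdc
2: · SUBLT
3: ✓ SUBGE  r2←0xf9
4: ✓ CMP  NZCV=0000
5: ✓ MOVCC  r3←0x3a
6: · MOVLT
7: · MOVCS
8: ✓ CMP  NZCV=0010
9: ✓ ADDCS  r2←0xdf
10: ✓ MOVPL  r1←0x4f

VAL = 0x3a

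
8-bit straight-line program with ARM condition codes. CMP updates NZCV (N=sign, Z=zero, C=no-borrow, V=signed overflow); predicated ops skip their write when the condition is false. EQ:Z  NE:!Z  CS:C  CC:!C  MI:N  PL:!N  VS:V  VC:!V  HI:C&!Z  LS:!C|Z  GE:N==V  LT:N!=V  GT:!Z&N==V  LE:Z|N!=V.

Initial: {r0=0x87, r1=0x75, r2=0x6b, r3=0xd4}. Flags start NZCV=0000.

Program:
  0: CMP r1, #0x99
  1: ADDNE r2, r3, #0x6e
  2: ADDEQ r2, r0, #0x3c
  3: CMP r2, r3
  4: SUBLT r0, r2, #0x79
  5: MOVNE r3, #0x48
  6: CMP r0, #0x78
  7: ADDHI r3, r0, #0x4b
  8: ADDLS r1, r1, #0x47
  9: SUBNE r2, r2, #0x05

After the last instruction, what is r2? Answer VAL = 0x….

VAL = 0x3d

0: ✓ CMP  NZCV=1001
1: ✓ ADDNE  r2←0x42
2: · ADDEQ
3: ✓ CMP  NZCV=0000
4: · SUBLT
5: ✓ MOVNE  r3←0x48
6: ✓ CMP  NZCV=0011
7: ✓ ADDHI  r3←0xd2
8: · ADDLS
9: ✓ SUBNE  r2←0x3d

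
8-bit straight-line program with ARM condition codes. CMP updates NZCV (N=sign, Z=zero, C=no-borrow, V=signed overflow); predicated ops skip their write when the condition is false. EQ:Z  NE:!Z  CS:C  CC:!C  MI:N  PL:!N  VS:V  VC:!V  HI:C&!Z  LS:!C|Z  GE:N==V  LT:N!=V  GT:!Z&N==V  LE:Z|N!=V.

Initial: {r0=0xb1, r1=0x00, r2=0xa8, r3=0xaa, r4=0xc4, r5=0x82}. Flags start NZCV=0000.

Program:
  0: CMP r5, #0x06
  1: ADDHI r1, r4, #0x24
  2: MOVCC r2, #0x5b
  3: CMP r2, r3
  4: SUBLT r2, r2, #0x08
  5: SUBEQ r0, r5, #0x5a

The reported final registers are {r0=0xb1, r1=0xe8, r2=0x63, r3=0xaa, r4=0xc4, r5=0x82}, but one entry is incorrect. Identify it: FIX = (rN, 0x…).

[0] flags=0011 → (cmp)
[1] flags=0011 HI?T → r1=0xe8
[2] flags=0011 CC?F → skip
[3] flags=1000 → (cmp)
[4] flags=1000 LT?T → r2=0xa0
[5] flags=1000 EQ?F → skip

FIX = (r2, 0xa0)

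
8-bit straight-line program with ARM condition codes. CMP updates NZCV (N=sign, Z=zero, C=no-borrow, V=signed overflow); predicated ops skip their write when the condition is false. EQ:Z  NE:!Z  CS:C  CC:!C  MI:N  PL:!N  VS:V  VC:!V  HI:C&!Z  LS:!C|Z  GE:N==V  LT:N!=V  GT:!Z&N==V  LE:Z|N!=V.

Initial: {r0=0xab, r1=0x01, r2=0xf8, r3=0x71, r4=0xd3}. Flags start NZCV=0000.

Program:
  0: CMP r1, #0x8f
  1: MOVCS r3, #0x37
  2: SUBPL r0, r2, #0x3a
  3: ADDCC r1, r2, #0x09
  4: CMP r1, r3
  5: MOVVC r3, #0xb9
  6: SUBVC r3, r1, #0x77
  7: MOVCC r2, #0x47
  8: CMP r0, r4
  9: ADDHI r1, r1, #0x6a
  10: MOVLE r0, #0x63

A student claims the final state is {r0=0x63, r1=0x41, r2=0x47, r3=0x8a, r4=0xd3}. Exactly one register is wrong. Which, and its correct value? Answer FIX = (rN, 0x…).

0: ✓ CMP  NZCV=0000
1: · MOVCS
2: ✓ SUBPL  r0←0xbe
3: ✓ ADDCC  r1←0x01
4: ✓ CMP  NZCV=1000
5: ✓ MOVVC  r3←0xb9
6: ✓ SUBVC  r3←0x8a
7: ✓ MOVCC  r2←0x47
8: ✓ CMP  NZCV=1000
9: · ADDHI
10: ✓ MOVLE  r0←0x63

FIX = (r1, 0x01)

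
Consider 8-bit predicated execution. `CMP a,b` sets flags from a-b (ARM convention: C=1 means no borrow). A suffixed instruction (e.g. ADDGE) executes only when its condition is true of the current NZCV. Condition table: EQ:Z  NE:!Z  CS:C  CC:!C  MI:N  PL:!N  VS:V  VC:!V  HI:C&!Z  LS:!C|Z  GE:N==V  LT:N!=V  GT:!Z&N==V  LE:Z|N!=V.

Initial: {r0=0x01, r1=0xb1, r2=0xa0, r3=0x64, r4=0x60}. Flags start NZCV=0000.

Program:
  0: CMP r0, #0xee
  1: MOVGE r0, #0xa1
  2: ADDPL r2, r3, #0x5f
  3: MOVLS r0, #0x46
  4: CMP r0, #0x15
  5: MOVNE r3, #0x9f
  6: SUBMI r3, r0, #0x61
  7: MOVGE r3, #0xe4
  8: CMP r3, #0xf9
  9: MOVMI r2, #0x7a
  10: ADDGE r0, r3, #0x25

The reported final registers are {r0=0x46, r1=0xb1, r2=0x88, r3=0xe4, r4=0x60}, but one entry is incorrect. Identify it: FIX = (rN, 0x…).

[0] flags=0000 → (cmp)
[1] flags=0000 GE?T → r0=0xa1
[2] flags=0000 PL?T → r2=0xc3
[3] flags=0000 LS?T → r0=0x46
[4] flags=0010 → (cmp)
[5] flags=0010 NE?T → r3=0x9f
[6] flags=0010 MI?F → skip
[7] flags=0010 GE?T → r3=0xe4
[8] flags=1000 → (cmp)
[9] flags=1000 MI?T → r2=0x7a
[10] flags=1000 GE?F → skip

FIX = (r2, 0x7a)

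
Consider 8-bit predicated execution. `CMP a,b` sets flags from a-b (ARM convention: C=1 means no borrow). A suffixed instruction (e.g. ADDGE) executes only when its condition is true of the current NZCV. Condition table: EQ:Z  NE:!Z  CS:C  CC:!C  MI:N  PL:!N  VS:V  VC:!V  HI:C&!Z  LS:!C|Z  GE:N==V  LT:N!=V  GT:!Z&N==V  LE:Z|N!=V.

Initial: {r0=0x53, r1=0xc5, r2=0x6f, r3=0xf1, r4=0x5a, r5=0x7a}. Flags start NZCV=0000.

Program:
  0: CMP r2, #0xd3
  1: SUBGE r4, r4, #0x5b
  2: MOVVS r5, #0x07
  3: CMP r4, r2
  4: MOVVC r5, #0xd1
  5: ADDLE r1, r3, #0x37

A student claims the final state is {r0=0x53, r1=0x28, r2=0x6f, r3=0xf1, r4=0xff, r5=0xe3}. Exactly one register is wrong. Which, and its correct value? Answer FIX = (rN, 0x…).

0: ✓ CMP  NZCV=1001
1: ✓ SUBGE  r4←0xff
2: ✓ MOVVS  r5←0x07
3: ✓ CMP  NZCV=1010
4: ✓ MOVVC  r5←0xd1
5: ✓ ADDLE  r1←0x28

FIX = (r5, 0xd1)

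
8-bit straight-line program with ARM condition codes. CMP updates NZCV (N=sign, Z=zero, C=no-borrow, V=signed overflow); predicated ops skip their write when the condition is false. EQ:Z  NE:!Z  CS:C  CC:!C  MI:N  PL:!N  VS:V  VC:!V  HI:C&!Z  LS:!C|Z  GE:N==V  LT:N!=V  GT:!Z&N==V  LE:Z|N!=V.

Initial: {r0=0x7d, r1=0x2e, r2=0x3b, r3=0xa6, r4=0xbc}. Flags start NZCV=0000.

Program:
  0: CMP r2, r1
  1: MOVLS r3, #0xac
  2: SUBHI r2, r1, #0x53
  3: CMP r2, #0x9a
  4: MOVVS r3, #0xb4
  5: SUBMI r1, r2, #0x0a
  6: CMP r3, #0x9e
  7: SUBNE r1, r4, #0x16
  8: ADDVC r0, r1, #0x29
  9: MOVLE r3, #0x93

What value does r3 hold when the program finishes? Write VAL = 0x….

0: ✓ CMP  NZCV=0010
1: · MOVLS
2: ✓ SUBHI  r2←0xdb
3: ✓ CMP  NZCV=0010
4: · MOVVS
5: · SUBMI
6: ✓ CMP  NZCV=0010
7: ✓ SUBNE  r1←0xa6
8: ✓ ADDVC  r0←0xcf
9: · MOVLE

VAL = 0xa6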